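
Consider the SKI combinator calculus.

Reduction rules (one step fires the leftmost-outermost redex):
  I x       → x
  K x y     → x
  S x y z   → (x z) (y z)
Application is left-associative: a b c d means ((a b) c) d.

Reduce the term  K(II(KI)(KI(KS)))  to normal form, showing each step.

  start: K(II(KI)(KI(KS)))
  →1  K(I(KI)(KI(KS)))
  →2  K(KI(KI(KS)))
  →3  KI

Answer: normal form = KI  (in 3 steps)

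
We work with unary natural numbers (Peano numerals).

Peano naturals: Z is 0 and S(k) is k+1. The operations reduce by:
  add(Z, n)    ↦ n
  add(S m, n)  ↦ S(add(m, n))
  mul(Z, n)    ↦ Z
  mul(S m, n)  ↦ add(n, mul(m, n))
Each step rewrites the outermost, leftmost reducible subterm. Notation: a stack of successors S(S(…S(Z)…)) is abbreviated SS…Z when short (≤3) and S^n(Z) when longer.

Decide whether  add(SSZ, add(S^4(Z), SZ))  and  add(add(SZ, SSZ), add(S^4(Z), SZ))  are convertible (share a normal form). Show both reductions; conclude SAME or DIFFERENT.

Answer: DIFFERENT — A ⇓ S^7(Z), B ⇓ S^8(Z)

Derivation:
Term A:
  start: add(SSZ, add(S^4(Z), SZ))
  →1  S(add(SZ, add(S^4(Z), SZ)))
  →2  S(S(add(Z, add(S^4(Z), SZ))))
  →3  S(S(add(S^4(Z), SZ)))
  →4  S(S(S(add(SSSZ, SZ))))
  →5  S(S(S(S(add(SSZ, SZ)))))
  →6  S(S(S(S(S(add(SZ, SZ))))))
  →7  S(S(S(S(S(S(add(Z, SZ)))))))
  →8  S^7(Z)

Term B:
  start: add(add(SZ, SSZ), add(S^4(Z), SZ))
  →1  add(S(add(Z, SSZ)), add(S^4(Z), SZ))
  →2  S(add(add(Z, SSZ), add(S^4(Z), SZ)))
  →3  S(add(SSZ, add(S^4(Z), SZ)))
  →4  S(S(add(SZ, add(S^4(Z), SZ))))
  →5  S(S(S(add(Z, add(S^4(Z), SZ)))))
  →6  S(S(S(add(S^4(Z), SZ))))
  →7  S(S(S(S(add(SSSZ, SZ)))))
  →8  S(S(S(S(S(add(SSZ, SZ))))))
  →9  S(S(S(S(S(S(add(SZ, SZ)))))))
  →10  S(S(S(S(S(S(S(add(Z, SZ))))))))
  →11  S^8(Z)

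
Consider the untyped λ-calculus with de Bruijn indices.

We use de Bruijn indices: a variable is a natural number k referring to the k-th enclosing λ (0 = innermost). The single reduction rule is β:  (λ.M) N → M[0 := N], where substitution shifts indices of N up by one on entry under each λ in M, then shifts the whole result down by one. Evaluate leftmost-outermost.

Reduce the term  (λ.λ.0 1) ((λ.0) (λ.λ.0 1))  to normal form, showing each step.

  start: (λ.λ.0 1) ((λ.0) (λ.λ.0 1))
  [1] λ.0 ((λ.0) (λ.λ.0 1))
  [2] λ.0 (λ.λ.0 1)

Answer: normal form = λ.0 (λ.λ.0 1)  (in 2 steps)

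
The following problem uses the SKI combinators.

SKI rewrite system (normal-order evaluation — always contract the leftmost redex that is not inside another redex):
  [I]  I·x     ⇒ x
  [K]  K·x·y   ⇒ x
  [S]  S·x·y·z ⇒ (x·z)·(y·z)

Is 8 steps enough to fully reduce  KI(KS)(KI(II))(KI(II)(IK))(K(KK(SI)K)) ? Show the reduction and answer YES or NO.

  start: KI(KS)(KI(II))(KI(II)(IK))(K(KK(SI)K))
  step 1: I(KI(II))(KI(II)(IK))(K(KK(SI)K))
  step 2: KI(II)(KI(II)(IK))(K(KK(SI)K))
  step 3: I(KI(II)(IK))(K(KK(SI)K))
  step 4: KI(II)(IK)(K(KK(SI)K))
  step 5: I(IK)(K(KK(SI)K))
  step 6: IK(K(KK(SI)K))
  step 7: K(K(KK(SI)K))
  step 8: K(K(KK))

Answer: YES — reaches normal form K(K(KK)) in 8 ≤ 8 steps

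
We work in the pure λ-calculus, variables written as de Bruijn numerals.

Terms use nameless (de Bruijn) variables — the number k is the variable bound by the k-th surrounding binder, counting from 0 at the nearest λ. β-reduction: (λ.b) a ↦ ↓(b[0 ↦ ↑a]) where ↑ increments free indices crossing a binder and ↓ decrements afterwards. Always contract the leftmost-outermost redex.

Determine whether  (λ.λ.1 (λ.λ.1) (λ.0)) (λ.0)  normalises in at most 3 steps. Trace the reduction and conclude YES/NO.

  start: (λ.λ.1 (λ.λ.1) (λ.0)) (λ.0)
  [1] λ.(λ.0) (λ.λ.1) (λ.0)
  [2] λ.(λ.λ.1) (λ.0)
  [3] λ.λ.λ.0

Answer: YES — reaches normal form λ.λ.λ.0 in 3 ≤ 3 steps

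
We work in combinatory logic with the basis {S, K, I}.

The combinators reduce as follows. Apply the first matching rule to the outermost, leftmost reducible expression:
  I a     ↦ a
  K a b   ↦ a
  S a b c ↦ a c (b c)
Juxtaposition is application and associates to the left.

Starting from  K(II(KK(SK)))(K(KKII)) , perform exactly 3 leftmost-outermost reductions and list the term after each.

Answer: after 3 steps: KK(SK)

Derivation:
  start: K(II(KK(SK)))(K(KKII))
  step 1: II(KK(SK))
  step 2: I(KK(SK))
  step 3: KK(SK)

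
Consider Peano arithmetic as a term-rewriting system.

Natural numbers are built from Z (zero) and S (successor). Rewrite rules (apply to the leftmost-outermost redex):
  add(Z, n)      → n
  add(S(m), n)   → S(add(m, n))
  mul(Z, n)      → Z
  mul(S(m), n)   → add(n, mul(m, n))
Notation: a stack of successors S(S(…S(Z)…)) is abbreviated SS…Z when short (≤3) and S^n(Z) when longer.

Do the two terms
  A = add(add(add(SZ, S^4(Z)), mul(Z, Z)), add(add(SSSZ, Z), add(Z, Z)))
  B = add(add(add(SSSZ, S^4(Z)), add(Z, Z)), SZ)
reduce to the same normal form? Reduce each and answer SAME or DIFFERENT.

Term A:
  start: add(add(add(SZ, S^4(Z)), mul(Z, Z)), add(add(SSSZ, Z), add(Z, Z)))
  [1] add(add(S(add(Z, S^4(Z))), mul(Z, Z)), add(add(SSSZ, Z), add(Z, Z)))
  [2] add(S(add(add(Z, S^4(Z)), mul(Z, Z))), add(add(SSSZ, Z), add(Z, Z)))
  [3] S(add(add(add(Z, S^4(Z)), mul(Z, Z)), add(add(SSSZ, Z), add(Z, Z))))
  [4] S(add(add(S^4(Z), mul(Z, Z)), add(add(SSSZ, Z), add(Z, Z))))
  [5] S(add(S(add(SSSZ, mul(Z, Z))), add(add(SSSZ, Z), add(Z, Z))))
  [6] S(S(add(add(SSSZ, mul(Z, Z)), add(add(SSSZ, Z), add(Z, Z)))))
  [7] S(S(add(S(add(SSZ, mul(Z, Z))), add(add(SSSZ, Z), add(Z, Z)))))
  [8] S(S(S(add(add(SSZ, mul(Z, Z)), add(add(SSSZ, Z), add(Z, Z))))))
  [9] S(S(S(add(S(add(SZ, mul(Z, Z))), add(add(SSSZ, Z), add(Z, Z))))))
  [10] S(S(S(S(add(add(SZ, mul(Z, Z)), add(add(SSSZ, Z), add(Z, Z)))))))
  [11] S(S(S(S(add(S(add(Z, mul(Z, Z))), add(add(SSSZ, Z), add(Z, Z)))))))
  [12] S(S(S(S(S(add(add(Z, mul(Z, Z)), add(add(SSSZ, Z), add(Z, Z))))))))
  [13] S(S(S(S(S(add(mul(Z, Z), add(add(SSSZ, Z), add(Z, Z))))))))
  [14] S(S(S(S(S(add(Z, add(add(SSSZ, Z), add(Z, Z))))))))
  [15] S(S(S(S(S(add(add(SSSZ, Z), add(Z, Z)))))))
  [16] S(S(S(S(S(add(S(add(SSZ, Z)), add(Z, Z)))))))
  [17] S(S(S(S(S(S(add(add(SSZ, Z), add(Z, Z))))))))
  [18] S(S(S(S(S(S(add(S(add(SZ, Z)), add(Z, Z))))))))
  [19] S(S(S(S(S(S(S(add(add(SZ, Z), add(Z, Z)))))))))
  [20] S(S(S(S(S(S(S(add(S(add(Z, Z)), add(Z, Z)))))))))
  [21] S(S(S(S(S(S(S(S(add(add(Z, Z), add(Z, Z))))))))))
  [22] S(S(S(S(S(S(S(S(add(Z, add(Z, Z))))))))))
  [23] S(S(S(S(S(S(S(S(add(Z, Z)))))))))
  [24] S^8(Z)

Term B:
  start: add(add(add(SSSZ, S^4(Z)), add(Z, Z)), SZ)
  [1] add(add(S(add(SSZ, S^4(Z))), add(Z, Z)), SZ)
  [2] add(S(add(add(SSZ, S^4(Z)), add(Z, Z))), SZ)
  [3] S(add(add(add(SSZ, S^4(Z)), add(Z, Z)), SZ))
  [4] S(add(add(S(add(SZ, S^4(Z))), add(Z, Z)), SZ))
  [5] S(add(S(add(add(SZ, S^4(Z)), add(Z, Z))), SZ))
  [6] S(S(add(add(add(SZ, S^4(Z)), add(Z, Z)), SZ)))
  [7] S(S(add(add(S(add(Z, S^4(Z))), add(Z, Z)), SZ)))
  [8] S(S(add(S(add(add(Z, S^4(Z)), add(Z, Z))), SZ)))
  [9] S(S(S(add(add(add(Z, S^4(Z)), add(Z, Z)), SZ))))
  [10] S(S(S(add(add(S^4(Z), add(Z, Z)), SZ))))
  [11] S(S(S(add(S(add(SSSZ, add(Z, Z))), SZ))))
  [12] S(S(S(S(add(add(SSSZ, add(Z, Z)), SZ)))))
  [13] S(S(S(S(add(S(add(SSZ, add(Z, Z))), SZ)))))
  [14] S(S(S(S(S(add(add(SSZ, add(Z, Z)), SZ))))))
  [15] S(S(S(S(S(add(S(add(SZ, add(Z, Z))), SZ))))))
  [16] S(S(S(S(S(S(add(add(SZ, add(Z, Z)), SZ)))))))
  [17] S(S(S(S(S(S(add(S(add(Z, add(Z, Z))), SZ)))))))
  [18] S(S(S(S(S(S(S(add(add(Z, add(Z, Z)), SZ))))))))
  [19] S(S(S(S(S(S(S(add(add(Z, Z), SZ))))))))
  [20] S(S(S(S(S(S(S(add(Z, SZ))))))))
  [21] S^8(Z)

Answer: SAME — A ⇓ S^8(Z), B ⇓ S^8(Z)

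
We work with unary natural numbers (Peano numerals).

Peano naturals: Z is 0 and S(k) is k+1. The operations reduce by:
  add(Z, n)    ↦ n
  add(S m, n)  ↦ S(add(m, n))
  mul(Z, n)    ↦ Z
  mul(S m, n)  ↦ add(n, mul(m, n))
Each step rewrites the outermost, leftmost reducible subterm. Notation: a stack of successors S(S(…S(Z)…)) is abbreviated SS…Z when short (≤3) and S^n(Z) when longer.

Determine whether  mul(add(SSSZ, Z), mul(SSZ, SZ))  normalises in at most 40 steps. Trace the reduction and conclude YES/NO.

Answer: YES — reaches normal form S^6(Z) in 38 ≤ 40 steps

Reduction:
  start: mul(add(SSSZ, Z), mul(SSZ, SZ))
  →1  mul(S(add(SSZ, Z)), mul(SSZ, SZ))
  →2  add(mul(SSZ, SZ), mul(add(SSZ, Z), mul(SSZ, SZ)))
  →3  add(add(SZ, mul(SZ, SZ)), mul(add(SSZ, Z), mul(SSZ, SZ)))
  →4  add(S(add(Z, mul(SZ, SZ))), mul(add(SSZ, Z), mul(SSZ, SZ)))
  →5  S(add(add(Z, mul(SZ, SZ)), mul(add(SSZ, Z), mul(SSZ, SZ))))
  →6  S(add(mul(SZ, SZ), mul(add(SSZ, Z), mul(SSZ, SZ))))
  →7  S(add(add(SZ, mul(Z, SZ)), mul(add(SSZ, Z), mul(SSZ, SZ))))
  →8  S(add(S(add(Z, mul(Z, SZ))), mul(add(SSZ, Z), mul(SSZ, SZ))))
  →9  S(S(add(add(Z, mul(Z, SZ)), mul(add(SSZ, Z), mul(SSZ, SZ)))))
  →10  S(S(add(mul(Z, SZ), mul(add(SSZ, Z), mul(SSZ, SZ)))))
  →11  S(S(add(Z, mul(add(SSZ, Z), mul(SSZ, SZ)))))
  →12  S(S(mul(add(SSZ, Z), mul(SSZ, SZ))))
  →13  S(S(mul(S(add(SZ, Z)), mul(SSZ, SZ))))
  →14  S(S(add(mul(SSZ, SZ), mul(add(SZ, Z), mul(SSZ, SZ)))))
  →15  S(S(add(add(SZ, mul(SZ, SZ)), mul(add(SZ, Z), mul(SSZ, SZ)))))
  →16  S(S(add(S(add(Z, mul(SZ, SZ))), mul(add(SZ, Z), mul(SSZ, SZ)))))
  →17  S(S(S(add(add(Z, mul(SZ, SZ)), mul(add(SZ, Z), mul(SSZ, SZ))))))
  →18  S(S(S(add(mul(SZ, SZ), mul(add(SZ, Z), mul(SSZ, SZ))))))
  →19  S(S(S(add(add(SZ, mul(Z, SZ)), mul(add(SZ, Z), mul(SSZ, SZ))))))
  →20  S(S(S(add(S(add(Z, mul(Z, SZ))), mul(add(SZ, Z), mul(SSZ, SZ))))))
  →21  S(S(S(S(add(add(Z, mul(Z, SZ)), mul(add(SZ, Z), mul(SSZ, SZ)))))))
  →22  S(S(S(S(add(mul(Z, SZ), mul(add(SZ, Z), mul(SSZ, SZ)))))))
  →23  S(S(S(S(add(Z, mul(add(SZ, Z), mul(SSZ, SZ)))))))
  →24  S(S(S(S(mul(add(SZ, Z), mul(SSZ, SZ))))))
  →25  S(S(S(S(mul(S(add(Z, Z)), mul(SSZ, SZ))))))
  →26  S(S(S(S(add(mul(SSZ, SZ), mul(add(Z, Z), mul(SSZ, SZ)))))))
  →27  S(S(S(S(add(add(SZ, mul(SZ, SZ)), mul(add(Z, Z), mul(SSZ, SZ)))))))
  →28  S(S(S(S(add(S(add(Z, mul(SZ, SZ))), mul(add(Z, Z), mul(SSZ, SZ)))))))
  →29  S(S(S(S(S(add(add(Z, mul(SZ, SZ)), mul(add(Z, Z), mul(SSZ, SZ))))))))
  →30  S(S(S(S(S(add(mul(SZ, SZ), mul(add(Z, Z), mul(SSZ, SZ))))))))
  →31  S(S(S(S(S(add(add(SZ, mul(Z, SZ)), mul(add(Z, Z), mul(SSZ, SZ))))))))
  →32  S(S(S(S(S(add(S(add(Z, mul(Z, SZ))), mul(add(Z, Z), mul(SSZ, SZ))))))))
  →33  S(S(S(S(S(S(add(add(Z, mul(Z, SZ)), mul(add(Z, Z), mul(SSZ, SZ)))))))))
  →34  S(S(S(S(S(S(add(mul(Z, SZ), mul(add(Z, Z), mul(SSZ, SZ)))))))))
  →35  S(S(S(S(S(S(add(Z, mul(add(Z, Z), mul(SSZ, SZ)))))))))
  →36  S(S(S(S(S(S(mul(add(Z, Z), mul(SSZ, SZ))))))))
  →37  S(S(S(S(S(S(mul(Z, mul(SSZ, SZ))))))))
  →38  S^6(Z)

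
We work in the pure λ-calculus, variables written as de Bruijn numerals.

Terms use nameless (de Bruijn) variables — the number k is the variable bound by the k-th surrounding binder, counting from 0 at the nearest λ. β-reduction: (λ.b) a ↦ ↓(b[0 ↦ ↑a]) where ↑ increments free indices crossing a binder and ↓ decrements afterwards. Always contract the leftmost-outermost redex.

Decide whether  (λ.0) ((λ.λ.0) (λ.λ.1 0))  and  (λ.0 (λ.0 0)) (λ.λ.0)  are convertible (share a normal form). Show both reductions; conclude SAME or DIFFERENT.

Term A:
  start: (λ.0) ((λ.λ.0) (λ.λ.1 0))
  →1  (λ.λ.0) (λ.λ.1 0)
  →2  λ.0

Term B:
  start: (λ.0 (λ.0 0)) (λ.λ.0)
  →1  (λ.λ.0) (λ.0 0)
  →2  λ.0

Answer: SAME — A ⇓ λ.0, B ⇓ λ.0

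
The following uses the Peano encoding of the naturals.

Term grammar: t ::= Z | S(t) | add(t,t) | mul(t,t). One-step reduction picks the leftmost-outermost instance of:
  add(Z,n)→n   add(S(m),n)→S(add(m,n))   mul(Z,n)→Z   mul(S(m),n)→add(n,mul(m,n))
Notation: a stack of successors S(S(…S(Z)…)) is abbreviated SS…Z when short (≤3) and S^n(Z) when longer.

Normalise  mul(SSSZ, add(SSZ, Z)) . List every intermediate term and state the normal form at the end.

  start: mul(SSSZ, add(SSZ, Z))
  →1  add(add(SSZ, Z), mul(SSZ, add(SSZ, Z)))
  →2  add(S(add(SZ, Z)), mul(SSZ, add(SSZ, Z)))
  →3  S(add(add(SZ, Z), mul(SSZ, add(SSZ, Z))))
  →4  S(add(S(add(Z, Z)), mul(SSZ, add(SSZ, Z))))
  →5  S(S(add(add(Z, Z), mul(SSZ, add(SSZ, Z)))))
  →6  S(S(add(Z, mul(SSZ, add(SSZ, Z)))))
  →7  S(S(mul(SSZ, add(SSZ, Z))))
  →8  S(S(add(add(SSZ, Z), mul(SZ, add(SSZ, Z)))))
  →9  S(S(add(S(add(SZ, Z)), mul(SZ, add(SSZ, Z)))))
  →10  S(S(S(add(add(SZ, Z), mul(SZ, add(SSZ, Z))))))
  →11  S(S(S(add(S(add(Z, Z)), mul(SZ, add(SSZ, Z))))))
  →12  S(S(S(S(add(add(Z, Z), mul(SZ, add(SSZ, Z)))))))
  →13  S(S(S(S(add(Z, mul(SZ, add(SSZ, Z)))))))
  →14  S(S(S(S(mul(SZ, add(SSZ, Z))))))
  →15  S(S(S(S(add(add(SSZ, Z), mul(Z, add(SSZ, Z)))))))
  →16  S(S(S(S(add(S(add(SZ, Z)), mul(Z, add(SSZ, Z)))))))
  →17  S(S(S(S(S(add(add(SZ, Z), mul(Z, add(SSZ, Z))))))))
  →18  S(S(S(S(S(add(S(add(Z, Z)), mul(Z, add(SSZ, Z))))))))
  →19  S(S(S(S(S(S(add(add(Z, Z), mul(Z, add(SSZ, Z)))))))))
  →20  S(S(S(S(S(S(add(Z, mul(Z, add(SSZ, Z)))))))))
  →21  S(S(S(S(S(S(mul(Z, add(SSZ, Z))))))))
  →22  S^6(Z)

Answer: normal form = S^6(Z)  (in 22 steps)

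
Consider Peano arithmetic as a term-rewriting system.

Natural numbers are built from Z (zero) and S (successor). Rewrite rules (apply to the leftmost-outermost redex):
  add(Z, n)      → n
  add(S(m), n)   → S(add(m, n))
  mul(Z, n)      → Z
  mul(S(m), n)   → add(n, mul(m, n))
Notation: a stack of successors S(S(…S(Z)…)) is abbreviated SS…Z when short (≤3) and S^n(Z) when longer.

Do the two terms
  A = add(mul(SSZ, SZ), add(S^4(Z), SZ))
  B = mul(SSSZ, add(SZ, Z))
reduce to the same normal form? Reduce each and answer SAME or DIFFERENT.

Answer: DIFFERENT — A ⇓ S^7(Z), B ⇓ SSSZ

Reduction:
Term A:
  start: add(mul(SSZ, SZ), add(S^4(Z), SZ))
  [1] add(add(SZ, mul(SZ, SZ)), add(S^4(Z), SZ))
  [2] add(S(add(Z, mul(SZ, SZ))), add(S^4(Z), SZ))
  [3] S(add(add(Z, mul(SZ, SZ)), add(S^4(Z), SZ)))
  [4] S(add(mul(SZ, SZ), add(S^4(Z), SZ)))
  [5] S(add(add(SZ, mul(Z, SZ)), add(S^4(Z), SZ)))
  [6] S(add(S(add(Z, mul(Z, SZ))), add(S^4(Z), SZ)))
  [7] S(S(add(add(Z, mul(Z, SZ)), add(S^4(Z), SZ))))
  [8] S(S(add(mul(Z, SZ), add(S^4(Z), SZ))))
  [9] S(S(add(Z, add(S^4(Z), SZ))))
  [10] S(S(add(S^4(Z), SZ)))
  [11] S(S(S(add(SSSZ, SZ))))
  [12] S(S(S(S(add(SSZ, SZ)))))
  [13] S(S(S(S(S(add(SZ, SZ))))))
  [14] S(S(S(S(S(S(add(Z, SZ)))))))
  [15] S^7(Z)

Term B:
  start: mul(SSSZ, add(SZ, Z))
  [1] add(add(SZ, Z), mul(SSZ, add(SZ, Z)))
  [2] add(S(add(Z, Z)), mul(SSZ, add(SZ, Z)))
  [3] S(add(add(Z, Z), mul(SSZ, add(SZ, Z))))
  [4] S(add(Z, mul(SSZ, add(SZ, Z))))
  [5] S(mul(SSZ, add(SZ, Z)))
  [6] S(add(add(SZ, Z), mul(SZ, add(SZ, Z))))
  [7] S(add(S(add(Z, Z)), mul(SZ, add(SZ, Z))))
  [8] S(S(add(add(Z, Z), mul(SZ, add(SZ, Z)))))
  [9] S(S(add(Z, mul(SZ, add(SZ, Z)))))
  [10] S(S(mul(SZ, add(SZ, Z))))
  [11] S(S(add(add(SZ, Z), mul(Z, add(SZ, Z)))))
  [12] S(S(add(S(add(Z, Z)), mul(Z, add(SZ, Z)))))
  [13] S(S(S(add(add(Z, Z), mul(Z, add(SZ, Z))))))
  [14] S(S(S(add(Z, mul(Z, add(SZ, Z))))))
  [15] S(S(S(mul(Z, add(SZ, Z)))))
  [16] SSSZ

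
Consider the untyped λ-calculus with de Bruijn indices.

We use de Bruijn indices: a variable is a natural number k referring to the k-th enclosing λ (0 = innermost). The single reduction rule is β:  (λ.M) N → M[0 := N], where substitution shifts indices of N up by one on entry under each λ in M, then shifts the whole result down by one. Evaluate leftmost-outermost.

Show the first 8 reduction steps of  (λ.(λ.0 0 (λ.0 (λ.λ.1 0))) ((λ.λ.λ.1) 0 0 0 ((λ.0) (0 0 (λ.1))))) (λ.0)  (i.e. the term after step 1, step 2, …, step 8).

Answer: after 8 steps: (λ.0) (λ.λ.0) ((λ.λ.λ.1) (λ.0) (λ.0) (λ.0) ((λ.0) ((λ.0) (λ.0) (λ.λ.0)))) (λ.0 (λ.λ.1 0))

Reduction:
  start: (λ.(λ.0 0 (λ.0 (λ.λ.1 0))) ((λ.λ.λ.1) 0 0 0 ((λ.0) (0 0 (λ.1))))) (λ.0)
  →1  (λ.0 0 (λ.0 (λ.λ.1 0))) ((λ.λ.λ.1) (λ.0) (λ.0) (λ.0) ((λ.0) ((λ.0) (λ.0) (λ.λ.0))))
  →2  (λ.λ.λ.1) (λ.0) (λ.0) (λ.0) ((λ.0) ((λ.0) (λ.0) (λ.λ.0))) ((λ.λ.λ.1) (λ.0) (λ.0) (λ.0) ((λ.0) ((λ.0) (λ.0) (λ.λ.0)))) (λ.0 (λ.λ.1 0))
  →3  (λ.λ.1) (λ.0) (λ.0) ((λ.0) ((λ.0) (λ.0) (λ.λ.0))) ((λ.λ.λ.1) (λ.0) (λ.0) (λ.0) ((λ.0) ((λ.0) (λ.0) (λ.λ.0)))) (λ.0 (λ.λ.1 0))
  →4  (λ.λ.0) (λ.0) ((λ.0) ((λ.0) (λ.0) (λ.λ.0))) ((λ.λ.λ.1) (λ.0) (λ.0) (λ.0) ((λ.0) ((λ.0) (λ.0) (λ.λ.0)))) (λ.0 (λ.λ.1 0))
  →5  (λ.0) ((λ.0) ((λ.0) (λ.0) (λ.λ.0))) ((λ.λ.λ.1) (λ.0) (λ.0) (λ.0) ((λ.0) ((λ.0) (λ.0) (λ.λ.0)))) (λ.0 (λ.λ.1 0))
  →6  (λ.0) ((λ.0) (λ.0) (λ.λ.0)) ((λ.λ.λ.1) (λ.0) (λ.0) (λ.0) ((λ.0) ((λ.0) (λ.0) (λ.λ.0)))) (λ.0 (λ.λ.1 0))
  →7  (λ.0) (λ.0) (λ.λ.0) ((λ.λ.λ.1) (λ.0) (λ.0) (λ.0) ((λ.0) ((λ.0) (λ.0) (λ.λ.0)))) (λ.0 (λ.λ.1 0))
  →8  (λ.0) (λ.λ.0) ((λ.λ.λ.1) (λ.0) (λ.0) (λ.0) ((λ.0) ((λ.0) (λ.0) (λ.λ.0)))) (λ.0 (λ.λ.1 0))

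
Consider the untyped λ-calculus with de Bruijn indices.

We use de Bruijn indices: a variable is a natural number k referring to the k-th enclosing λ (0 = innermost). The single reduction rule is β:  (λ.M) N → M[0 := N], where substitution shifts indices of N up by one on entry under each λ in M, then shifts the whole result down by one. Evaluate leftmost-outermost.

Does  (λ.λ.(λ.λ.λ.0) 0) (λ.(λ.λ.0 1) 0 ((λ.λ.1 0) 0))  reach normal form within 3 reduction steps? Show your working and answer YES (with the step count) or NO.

Answer: YES — reaches normal form λ.λ.λ.0 in 2 ≤ 3 steps

Reduction:
  start: (λ.λ.(λ.λ.λ.0) 0) (λ.(λ.λ.0 1) 0 ((λ.λ.1 0) 0))
  →1  λ.(λ.λ.λ.0) 0
  →2  λ.λ.λ.0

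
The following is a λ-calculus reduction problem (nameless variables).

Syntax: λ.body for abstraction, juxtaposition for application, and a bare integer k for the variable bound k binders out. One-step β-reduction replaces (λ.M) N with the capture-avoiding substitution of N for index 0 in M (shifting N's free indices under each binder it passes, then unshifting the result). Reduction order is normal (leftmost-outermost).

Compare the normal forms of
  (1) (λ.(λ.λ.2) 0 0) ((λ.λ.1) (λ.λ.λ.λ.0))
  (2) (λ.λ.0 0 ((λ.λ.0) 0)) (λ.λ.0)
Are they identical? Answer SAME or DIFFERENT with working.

Term A:
  start: (λ.(λ.λ.2) 0 0) ((λ.λ.1) (λ.λ.λ.λ.0))
  [1] (λ.λ.(λ.λ.1) (λ.λ.λ.λ.0)) ((λ.λ.1) (λ.λ.λ.λ.0)) ((λ.λ.1) (λ.λ.λ.λ.0))
  [2] (λ.(λ.λ.1) (λ.λ.λ.λ.0)) ((λ.λ.1) (λ.λ.λ.λ.0))
  [3] (λ.λ.1) (λ.λ.λ.λ.0)
  [4] λ.λ.λ.λ.λ.0

Term B:
  start: (λ.λ.0 0 ((λ.λ.0) 0)) (λ.λ.0)
  [1] λ.0 0 ((λ.λ.0) 0)
  [2] λ.0 0 (λ.0)

Answer: DIFFERENT — A ⇓ λ.λ.λ.λ.λ.0, B ⇓ λ.0 0 (λ.0)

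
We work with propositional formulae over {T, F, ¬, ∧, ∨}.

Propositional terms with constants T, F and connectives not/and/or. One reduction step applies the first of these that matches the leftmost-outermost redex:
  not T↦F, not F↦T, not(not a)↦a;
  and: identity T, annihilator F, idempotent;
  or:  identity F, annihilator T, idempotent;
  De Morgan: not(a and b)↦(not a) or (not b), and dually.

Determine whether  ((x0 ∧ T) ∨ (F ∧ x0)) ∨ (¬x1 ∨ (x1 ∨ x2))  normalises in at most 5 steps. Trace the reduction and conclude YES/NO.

Answer: YES — reaches normal form x0 ∨ (¬x1 ∨ (x1 ∨ x2)) in 3 ≤ 5 steps

Working:
  start: ((x0 ∧ T) ∨ (F ∧ x0)) ∨ (¬x1 ∨ (x1 ∨ x2))
  →1  (x0 ∨ (F ∧ x0)) ∨ (¬x1 ∨ (x1 ∨ x2))
  →2  (x0 ∨ F) ∨ (¬x1 ∨ (x1 ∨ x2))
  →3  x0 ∨ (¬x1 ∨ (x1 ∨ x2))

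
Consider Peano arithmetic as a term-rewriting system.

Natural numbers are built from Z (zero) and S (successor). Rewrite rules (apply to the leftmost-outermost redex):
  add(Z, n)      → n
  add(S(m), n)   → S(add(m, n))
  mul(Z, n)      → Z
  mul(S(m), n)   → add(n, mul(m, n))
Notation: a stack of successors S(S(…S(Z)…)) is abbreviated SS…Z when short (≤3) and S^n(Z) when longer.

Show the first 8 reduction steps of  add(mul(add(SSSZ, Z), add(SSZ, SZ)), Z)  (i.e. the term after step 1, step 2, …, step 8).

Answer: after 8 steps: S(S(add(add(add(Z, SZ), mul(add(SSZ, Z), add(SSZ, SZ))), Z)))

Working:
  start: add(mul(add(SSSZ, Z), add(SSZ, SZ)), Z)
  step 1: add(mul(S(add(SSZ, Z)), add(SSZ, SZ)), Z)
  step 2: add(add(add(SSZ, SZ), mul(add(SSZ, Z), add(SSZ, SZ))), Z)
  step 3: add(add(S(add(SZ, SZ)), mul(add(SSZ, Z), add(SSZ, SZ))), Z)
  step 4: add(S(add(add(SZ, SZ), mul(add(SSZ, Z), add(SSZ, SZ)))), Z)
  step 5: S(add(add(add(SZ, SZ), mul(add(SSZ, Z), add(SSZ, SZ))), Z))
  step 6: S(add(add(S(add(Z, SZ)), mul(add(SSZ, Z), add(SSZ, SZ))), Z))
  step 7: S(add(S(add(add(Z, SZ), mul(add(SSZ, Z), add(SSZ, SZ)))), Z))
  step 8: S(S(add(add(add(Z, SZ), mul(add(SSZ, Z), add(SSZ, SZ))), Z)))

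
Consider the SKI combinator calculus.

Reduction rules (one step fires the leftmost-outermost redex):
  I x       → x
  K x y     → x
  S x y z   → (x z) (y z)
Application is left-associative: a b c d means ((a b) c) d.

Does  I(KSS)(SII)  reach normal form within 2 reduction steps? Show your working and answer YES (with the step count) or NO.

  start: I(KSS)(SII)
  step 1: KSS(SII)
  step 2: S(SII)

Answer: YES — reaches normal form S(SII) in 2 ≤ 2 steps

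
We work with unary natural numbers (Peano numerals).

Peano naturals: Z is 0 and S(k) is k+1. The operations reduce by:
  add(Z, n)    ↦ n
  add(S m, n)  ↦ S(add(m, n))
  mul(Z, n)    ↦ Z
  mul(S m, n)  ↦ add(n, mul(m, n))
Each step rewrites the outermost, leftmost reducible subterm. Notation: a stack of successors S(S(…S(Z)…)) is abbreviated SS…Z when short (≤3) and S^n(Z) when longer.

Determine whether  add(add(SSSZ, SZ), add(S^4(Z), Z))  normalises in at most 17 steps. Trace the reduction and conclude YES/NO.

  start: add(add(SSSZ, SZ), add(S^4(Z), Z))
  →1  add(S(add(SSZ, SZ)), add(S^4(Z), Z))
  →2  S(add(add(SSZ, SZ), add(S^4(Z), Z)))
  →3  S(add(S(add(SZ, SZ)), add(S^4(Z), Z)))
  →4  S(S(add(add(SZ, SZ), add(S^4(Z), Z))))
  →5  S(S(add(S(add(Z, SZ)), add(S^4(Z), Z))))
  →6  S(S(S(add(add(Z, SZ), add(S^4(Z), Z)))))
  →7  S(S(S(add(SZ, add(S^4(Z), Z)))))
  →8  S(S(S(S(add(Z, add(S^4(Z), Z))))))
  →9  S(S(S(S(add(S^4(Z), Z)))))
  →10  S(S(S(S(S(add(SSSZ, Z))))))
  →11  S(S(S(S(S(S(add(SSZ, Z)))))))
  →12  S(S(S(S(S(S(S(add(SZ, Z))))))))
  →13  S(S(S(S(S(S(S(S(add(Z, Z)))))))))
  →14  S^8(Z)

Answer: YES — reaches normal form S^8(Z) in 14 ≤ 17 steps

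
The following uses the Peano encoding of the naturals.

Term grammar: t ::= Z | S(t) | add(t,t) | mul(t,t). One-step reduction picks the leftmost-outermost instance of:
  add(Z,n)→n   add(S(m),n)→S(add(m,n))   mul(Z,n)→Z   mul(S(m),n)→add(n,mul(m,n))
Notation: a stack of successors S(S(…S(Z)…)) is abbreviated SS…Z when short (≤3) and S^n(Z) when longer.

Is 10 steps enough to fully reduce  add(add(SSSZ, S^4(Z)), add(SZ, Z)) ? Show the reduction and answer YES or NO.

  start: add(add(SSSZ, S^4(Z)), add(SZ, Z))
  step 1: add(S(add(SSZ, S^4(Z))), add(SZ, Z))
  step 2: S(add(add(SSZ, S^4(Z)), add(SZ, Z)))
  step 3: S(add(S(add(SZ, S^4(Z))), add(SZ, Z)))
  step 4: S(S(add(add(SZ, S^4(Z)), add(SZ, Z))))
  step 5: S(S(add(S(add(Z, S^4(Z))), add(SZ, Z))))
  step 6: S(S(S(add(add(Z, S^4(Z)), add(SZ, Z)))))
  step 7: S(S(S(add(S^4(Z), add(SZ, Z)))))
  step 8: S(S(S(S(add(SSSZ, add(SZ, Z))))))
  step 9: S(S(S(S(S(add(SSZ, add(SZ, Z)))))))
  step 10: S(S(S(S(S(S(add(SZ, add(SZ, Z))))))))

Answer: NO — after 10 steps the term is S(S(S(S(S(S(add(SZ, add(SZ, Z)))))))), not yet normal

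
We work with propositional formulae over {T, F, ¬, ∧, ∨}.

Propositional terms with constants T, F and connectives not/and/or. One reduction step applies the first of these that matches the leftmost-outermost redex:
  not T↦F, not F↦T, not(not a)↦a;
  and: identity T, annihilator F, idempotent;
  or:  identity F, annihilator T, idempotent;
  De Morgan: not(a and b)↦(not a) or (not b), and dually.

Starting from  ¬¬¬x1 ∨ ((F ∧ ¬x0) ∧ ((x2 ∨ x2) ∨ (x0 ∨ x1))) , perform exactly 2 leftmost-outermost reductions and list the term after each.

Answer: after 2 steps: ¬x1 ∨ (F ∧ ((x2 ∨ x2) ∨ (x0 ∨ x1)))

Derivation:
  start: ¬¬¬x1 ∨ ((F ∧ ¬x0) ∧ ((x2 ∨ x2) ∨ (x0 ∨ x1)))
  →1  ¬x1 ∨ ((F ∧ ¬x0) ∧ ((x2 ∨ x2) ∨ (x0 ∨ x1)))
  →2  ¬x1 ∨ (F ∧ ((x2 ∨ x2) ∨ (x0 ∨ x1)))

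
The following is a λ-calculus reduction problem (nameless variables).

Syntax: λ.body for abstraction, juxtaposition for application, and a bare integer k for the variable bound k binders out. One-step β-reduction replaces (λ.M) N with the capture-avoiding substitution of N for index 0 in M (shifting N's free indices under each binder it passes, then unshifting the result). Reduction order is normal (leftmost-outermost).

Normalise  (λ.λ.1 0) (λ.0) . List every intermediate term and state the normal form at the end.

Answer: normal form = λ.0  (in 2 steps)

Working:
  start: (λ.λ.1 0) (λ.0)
  [1] λ.(λ.0) 0
  [2] λ.0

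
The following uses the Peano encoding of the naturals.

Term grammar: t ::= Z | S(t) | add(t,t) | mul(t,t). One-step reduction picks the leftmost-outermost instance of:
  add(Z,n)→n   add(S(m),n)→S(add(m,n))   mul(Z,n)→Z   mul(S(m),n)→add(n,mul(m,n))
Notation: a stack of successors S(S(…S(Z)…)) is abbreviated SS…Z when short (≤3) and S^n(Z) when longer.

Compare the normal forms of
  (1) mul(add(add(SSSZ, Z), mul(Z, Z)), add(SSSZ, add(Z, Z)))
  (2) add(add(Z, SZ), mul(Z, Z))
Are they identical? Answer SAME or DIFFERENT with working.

Term A:
  start: mul(add(add(SSSZ, Z), mul(Z, Z)), add(SSSZ, add(Z, Z)))
  [1] mul(add(S(add(SSZ, Z)), mul(Z, Z)), add(SSSZ, add(Z, Z)))
  [2] mul(S(add(add(SSZ, Z), mul(Z, Z))), add(SSSZ, add(Z, Z)))
  [3] add(add(SSSZ, add(Z, Z)), mul(add(add(SSZ, Z), mul(Z, Z)), add(SSSZ, add(Z, Z))))
  [4] add(S(add(SSZ, add(Z, Z))), mul(add(add(SSZ, Z), mul(Z, Z)), add(SSSZ, add(Z, Z))))
  [5] S(add(add(SSZ, add(Z, Z)), mul(add(add(SSZ, Z), mul(Z, Z)), add(SSSZ, add(Z, Z)))))
  [6] S(add(S(add(SZ, add(Z, Z))), mul(add(add(SSZ, Z), mul(Z, Z)), add(SSSZ, add(Z, Z)))))
  [7] S(S(add(add(SZ, add(Z, Z)), mul(add(add(SSZ, Z), mul(Z, Z)), add(SSSZ, add(Z, Z))))))
  [8] S(S(add(S(add(Z, add(Z, Z))), mul(add(add(SSZ, Z), mul(Z, Z)), add(SSSZ, add(Z, Z))))))
  [9] S(S(S(add(add(Z, add(Z, Z)), mul(add(add(SSZ, Z), mul(Z, Z)), add(SSSZ, add(Z, Z)))))))
  [10] S(S(S(add(add(Z, Z), mul(add(add(SSZ, Z), mul(Z, Z)), add(SSSZ, add(Z, Z)))))))
  [11] S(S(S(add(Z, mul(add(add(SSZ, Z), mul(Z, Z)), add(SSSZ, add(Z, Z)))))))
  [12] S(S(S(mul(add(add(SSZ, Z), mul(Z, Z)), add(SSSZ, add(Z, Z))))))
  [13] S(S(S(mul(add(S(add(SZ, Z)), mul(Z, Z)), add(SSSZ, add(Z, Z))))))
  [14] S(S(S(mul(S(add(add(SZ, Z), mul(Z, Z))), add(SSSZ, add(Z, Z))))))
  [15] S(S(S(add(add(SSSZ, add(Z, Z)), mul(add(add(SZ, Z), mul(Z, Z)), add(SSSZ, add(Z, Z)))))))
  [16] S(S(S(add(S(add(SSZ, add(Z, Z))), mul(add(add(SZ, Z), mul(Z, Z)), add(SSSZ, add(Z, Z)))))))
  [17] S(S(S(S(add(add(SSZ, add(Z, Z)), mul(add(add(SZ, Z), mul(Z, Z)), add(SSSZ, add(Z, Z))))))))
  [18] S(S(S(S(add(S(add(SZ, add(Z, Z))), mul(add(add(SZ, Z), mul(Z, Z)), add(SSSZ, add(Z, Z))))))))
  [19] S(S(S(S(S(add(add(SZ, add(Z, Z)), mul(add(add(SZ, Z), mul(Z, Z)), add(SSSZ, add(Z, Z)))))))))
  [20] S(S(S(S(S(add(S(add(Z, add(Z, Z))), mul(add(add(SZ, Z), mul(Z, Z)), add(SSSZ, add(Z, Z)))))))))
  [21] S(S(S(S(S(S(add(add(Z, add(Z, Z)), mul(add(add(SZ, Z), mul(Z, Z)), add(SSSZ, add(Z, Z))))))))))
  [22] S(S(S(S(S(S(add(add(Z, Z), mul(add(add(SZ, Z), mul(Z, Z)), add(SSSZ, add(Z, Z))))))))))
  [23] S(S(S(S(S(S(add(Z, mul(add(add(SZ, Z), mul(Z, Z)), add(SSSZ, add(Z, Z))))))))))
  [24] S(S(S(S(S(S(mul(add(add(SZ, Z), mul(Z, Z)), add(SSSZ, add(Z, Z)))))))))
  [25] S(S(S(S(S(S(mul(add(S(add(Z, Z)), mul(Z, Z)), add(SSSZ, add(Z, Z)))))))))
  [26] S(S(S(S(S(S(mul(S(add(add(Z, Z), mul(Z, Z))), add(SSSZ, add(Z, Z)))))))))
  [27] S(S(S(S(S(S(add(add(SSSZ, add(Z, Z)), mul(add(add(Z, Z), mul(Z, Z)), add(SSSZ, add(Z, Z))))))))))
  [28] S(S(S(S(S(S(add(S(add(SSZ, add(Z, Z))), mul(add(add(Z, Z), mul(Z, Z)), add(SSSZ, add(Z, Z))))))))))
  [29] S(S(S(S(S(S(S(add(add(SSZ, add(Z, Z)), mul(add(add(Z, Z), mul(Z, Z)), add(SSSZ, add(Z, Z)))))))))))
  [30] S(S(S(S(S(S(S(add(S(add(SZ, add(Z, Z))), mul(add(add(Z, Z), mul(Z, Z)), add(SSSZ, add(Z, Z)))))))))))
  [31] S(S(S(S(S(S(S(S(add(add(SZ, add(Z, Z)), mul(add(add(Z, Z), mul(Z, Z)), add(SSSZ, add(Z, Z))))))))))))
  [32] S(S(S(S(S(S(S(S(add(S(add(Z, add(Z, Z))), mul(add(add(Z, Z), mul(Z, Z)), add(SSSZ, add(Z, Z))))))))))))
  [33] S(S(S(S(S(S(S(S(S(add(add(Z, add(Z, Z)), mul(add(add(Z, Z), mul(Z, Z)), add(SSSZ, add(Z, Z)))))))))))))
  [34] S(S(S(S(S(S(S(S(S(add(add(Z, Z), mul(add(add(Z, Z), mul(Z, Z)), add(SSSZ, add(Z, Z)))))))))))))
  [35] S(S(S(S(S(S(S(S(S(add(Z, mul(add(add(Z, Z), mul(Z, Z)), add(SSSZ, add(Z, Z)))))))))))))
  [36] S(S(S(S(S(S(S(S(S(mul(add(add(Z, Z), mul(Z, Z)), add(SSSZ, add(Z, Z))))))))))))
  [37] S(S(S(S(S(S(S(S(S(mul(add(Z, mul(Z, Z)), add(SSSZ, add(Z, Z))))))))))))
  [38] S(S(S(S(S(S(S(S(S(mul(mul(Z, Z), add(SSSZ, add(Z, Z))))))))))))
  [39] S(S(S(S(S(S(S(S(S(mul(Z, add(SSSZ, add(Z, Z))))))))))))
  [40] S^9(Z)

Term B:
  start: add(add(Z, SZ), mul(Z, Z))
  [1] add(SZ, mul(Z, Z))
  [2] S(add(Z, mul(Z, Z)))
  [3] S(mul(Z, Z))
  [4] SZ

Answer: DIFFERENT — A ⇓ S^9(Z), B ⇓ SZ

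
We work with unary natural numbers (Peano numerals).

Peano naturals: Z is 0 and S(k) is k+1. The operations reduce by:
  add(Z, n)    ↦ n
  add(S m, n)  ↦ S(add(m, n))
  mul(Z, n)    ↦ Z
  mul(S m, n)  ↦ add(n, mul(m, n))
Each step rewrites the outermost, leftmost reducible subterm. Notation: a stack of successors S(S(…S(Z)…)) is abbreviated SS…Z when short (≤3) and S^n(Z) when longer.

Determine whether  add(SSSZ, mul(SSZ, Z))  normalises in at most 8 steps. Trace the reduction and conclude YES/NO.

  start: add(SSSZ, mul(SSZ, Z))
  step 1: S(add(SSZ, mul(SSZ, Z)))
  step 2: S(S(add(SZ, mul(SSZ, Z))))
  step 3: S(S(S(add(Z, mul(SSZ, Z)))))
  step 4: S(S(S(mul(SSZ, Z))))
  step 5: S(S(S(add(Z, mul(SZ, Z)))))
  step 6: S(S(S(mul(SZ, Z))))
  step 7: S(S(S(add(Z, mul(Z, Z)))))
  step 8: S(S(S(mul(Z, Z))))

Answer: NO — after 8 steps the term is S(S(S(mul(Z, Z)))), not yet normal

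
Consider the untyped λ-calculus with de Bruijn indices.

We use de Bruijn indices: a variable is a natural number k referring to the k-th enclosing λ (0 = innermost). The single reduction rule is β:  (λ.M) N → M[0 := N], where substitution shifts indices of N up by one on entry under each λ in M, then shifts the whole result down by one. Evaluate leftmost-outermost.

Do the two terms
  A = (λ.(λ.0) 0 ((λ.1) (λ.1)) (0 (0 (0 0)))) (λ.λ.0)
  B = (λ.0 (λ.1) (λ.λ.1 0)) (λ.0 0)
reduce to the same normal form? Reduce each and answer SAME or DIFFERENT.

Answer: DIFFERENT — A ⇓ λ.0, B ⇓ λ.λ.1 0

Working:
Term A:
  start: (λ.(λ.0) 0 ((λ.1) (λ.1)) (0 (0 (0 0)))) (λ.λ.0)
  [1] (λ.0) (λ.λ.0) ((λ.λ.λ.0) (λ.λ.λ.0)) ((λ.λ.0) ((λ.λ.0) ((λ.λ.0) (λ.λ.0))))
  [2] (λ.λ.0) ((λ.λ.λ.0) (λ.λ.λ.0)) ((λ.λ.0) ((λ.λ.0) ((λ.λ.0) (λ.λ.0))))
  [3] (λ.0) ((λ.λ.0) ((λ.λ.0) ((λ.λ.0) (λ.λ.0))))
  [4] (λ.λ.0) ((λ.λ.0) ((λ.λ.0) (λ.λ.0)))
  [5] λ.0

Term B:
  start: (λ.0 (λ.1) (λ.λ.1 0)) (λ.0 0)
  [1] (λ.0 0) (λ.λ.0 0) (λ.λ.1 0)
  [2] (λ.λ.0 0) (λ.λ.0 0) (λ.λ.1 0)
  [3] (λ.0 0) (λ.λ.1 0)
  [4] (λ.λ.1 0) (λ.λ.1 0)
  [5] λ.(λ.λ.1 0) 0
  [6] λ.λ.1 0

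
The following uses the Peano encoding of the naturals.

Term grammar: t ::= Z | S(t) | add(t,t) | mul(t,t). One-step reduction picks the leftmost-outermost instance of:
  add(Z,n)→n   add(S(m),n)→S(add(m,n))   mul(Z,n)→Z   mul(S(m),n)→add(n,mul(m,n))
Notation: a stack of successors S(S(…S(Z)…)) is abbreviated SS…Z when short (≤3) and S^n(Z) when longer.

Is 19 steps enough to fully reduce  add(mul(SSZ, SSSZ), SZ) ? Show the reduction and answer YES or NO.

Answer: YES — reaches normal form S^7(Z) in 18 ≤ 19 steps

Working:
  start: add(mul(SSZ, SSSZ), SZ)
  [1] add(add(SSSZ, mul(SZ, SSSZ)), SZ)
  [2] add(S(add(SSZ, mul(SZ, SSSZ))), SZ)
  [3] S(add(add(SSZ, mul(SZ, SSSZ)), SZ))
  [4] S(add(S(add(SZ, mul(SZ, SSSZ))), SZ))
  [5] S(S(add(add(SZ, mul(SZ, SSSZ)), SZ)))
  [6] S(S(add(S(add(Z, mul(SZ, SSSZ))), SZ)))
  [7] S(S(S(add(add(Z, mul(SZ, SSSZ)), SZ))))
  [8] S(S(S(add(mul(SZ, SSSZ), SZ))))
  [9] S(S(S(add(add(SSSZ, mul(Z, SSSZ)), SZ))))
  [10] S(S(S(add(S(add(SSZ, mul(Z, SSSZ))), SZ))))
  [11] S(S(S(S(add(add(SSZ, mul(Z, SSSZ)), SZ)))))
  [12] S(S(S(S(add(S(add(SZ, mul(Z, SSSZ))), SZ)))))
  [13] S(S(S(S(S(add(add(SZ, mul(Z, SSSZ)), SZ))))))
  [14] S(S(S(S(S(add(S(add(Z, mul(Z, SSSZ))), SZ))))))
  [15] S(S(S(S(S(S(add(add(Z, mul(Z, SSSZ)), SZ)))))))
  [16] S(S(S(S(S(S(add(mul(Z, SSSZ), SZ)))))))
  [17] S(S(S(S(S(S(add(Z, SZ)))))))
  [18] S^7(Z)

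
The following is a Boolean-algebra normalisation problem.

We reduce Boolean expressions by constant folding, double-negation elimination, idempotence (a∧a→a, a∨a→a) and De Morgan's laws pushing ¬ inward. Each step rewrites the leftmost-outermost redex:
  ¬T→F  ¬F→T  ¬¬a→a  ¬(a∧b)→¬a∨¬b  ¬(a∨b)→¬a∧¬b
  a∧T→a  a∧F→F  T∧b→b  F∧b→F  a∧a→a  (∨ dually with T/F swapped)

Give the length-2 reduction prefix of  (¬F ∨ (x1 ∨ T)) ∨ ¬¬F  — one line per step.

Answer: after 2 steps: T ∨ ¬¬F

Reduction:
  start: (¬F ∨ (x1 ∨ T)) ∨ ¬¬F
  step 1: (T ∨ (x1 ∨ T)) ∨ ¬¬F
  step 2: T ∨ ¬¬F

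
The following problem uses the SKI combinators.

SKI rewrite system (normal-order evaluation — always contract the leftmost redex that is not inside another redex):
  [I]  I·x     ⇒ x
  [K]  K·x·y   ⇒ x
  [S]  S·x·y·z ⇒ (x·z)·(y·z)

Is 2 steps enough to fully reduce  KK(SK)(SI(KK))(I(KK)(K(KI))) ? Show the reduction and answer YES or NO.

  start: KK(SK)(SI(KK))(I(KK)(K(KI)))
  [1] K(SI(KK))(I(KK)(K(KI)))
  [2] SI(KK)

Answer: YES — reaches normal form SI(KK) in 2 ≤ 2 steps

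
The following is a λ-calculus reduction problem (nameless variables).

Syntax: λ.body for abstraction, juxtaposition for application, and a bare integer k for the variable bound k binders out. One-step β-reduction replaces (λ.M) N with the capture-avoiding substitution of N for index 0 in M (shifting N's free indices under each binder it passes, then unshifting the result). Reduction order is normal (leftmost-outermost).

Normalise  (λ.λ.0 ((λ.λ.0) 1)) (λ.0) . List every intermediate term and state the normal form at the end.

  start: (λ.λ.0 ((λ.λ.0) 1)) (λ.0)
  step 1: λ.0 ((λ.λ.0) (λ.0))
  step 2: λ.0 (λ.0)

Answer: normal form = λ.0 (λ.0)  (in 2 steps)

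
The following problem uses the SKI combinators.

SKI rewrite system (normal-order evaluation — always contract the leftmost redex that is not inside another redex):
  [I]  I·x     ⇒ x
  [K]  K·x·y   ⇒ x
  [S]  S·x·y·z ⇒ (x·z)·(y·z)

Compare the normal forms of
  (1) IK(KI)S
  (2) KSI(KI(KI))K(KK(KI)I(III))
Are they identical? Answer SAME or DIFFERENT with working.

Term A:
  start: IK(KI)S
  →1  K(KI)S
  →2  KI

Term B:
  start: KSI(KI(KI))K(KK(KI)I(III))
  →1  S(KI(KI))K(KK(KI)I(III))
  →2  KI(KI)(KK(KI)I(III))(K(KK(KI)I(III)))
  →3  I(KK(KI)I(III))(K(KK(KI)I(III)))
  →4  KK(KI)I(III)(K(KK(KI)I(III)))
  →5  KI(III)(K(KK(KI)I(III)))
  →6  I(K(KK(KI)I(III)))
  →7  K(KK(KI)I(III))
  →8  K(KI(III))
  →9  KI

Answer: SAME — A ⇓ KI, B ⇓ KI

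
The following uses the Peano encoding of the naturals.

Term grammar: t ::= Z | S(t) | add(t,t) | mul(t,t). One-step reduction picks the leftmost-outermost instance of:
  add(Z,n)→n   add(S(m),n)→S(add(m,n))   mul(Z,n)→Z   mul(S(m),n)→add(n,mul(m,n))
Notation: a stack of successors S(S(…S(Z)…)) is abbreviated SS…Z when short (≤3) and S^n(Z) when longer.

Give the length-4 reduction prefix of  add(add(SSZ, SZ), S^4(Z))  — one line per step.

Answer: after 4 steps: S(S(add(add(Z, SZ), S^4(Z))))

Working:
  start: add(add(SSZ, SZ), S^4(Z))
  step 1: add(S(add(SZ, SZ)), S^4(Z))
  step 2: S(add(add(SZ, SZ), S^4(Z)))
  step 3: S(add(S(add(Z, SZ)), S^4(Z)))
  step 4: S(S(add(add(Z, SZ), S^4(Z))))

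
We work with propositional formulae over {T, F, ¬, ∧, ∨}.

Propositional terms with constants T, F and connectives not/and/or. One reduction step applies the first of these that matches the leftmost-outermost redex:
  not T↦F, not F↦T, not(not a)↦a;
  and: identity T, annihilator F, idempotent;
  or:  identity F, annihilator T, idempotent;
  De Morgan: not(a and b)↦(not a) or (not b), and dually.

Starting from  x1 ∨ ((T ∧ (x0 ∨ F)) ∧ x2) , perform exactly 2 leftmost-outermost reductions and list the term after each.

Answer: after 2 steps: x1 ∨ (x0 ∧ x2)

Derivation:
  start: x1 ∨ ((T ∧ (x0 ∨ F)) ∧ x2)
  step 1: x1 ∨ ((x0 ∨ F) ∧ x2)
  step 2: x1 ∨ (x0 ∧ x2)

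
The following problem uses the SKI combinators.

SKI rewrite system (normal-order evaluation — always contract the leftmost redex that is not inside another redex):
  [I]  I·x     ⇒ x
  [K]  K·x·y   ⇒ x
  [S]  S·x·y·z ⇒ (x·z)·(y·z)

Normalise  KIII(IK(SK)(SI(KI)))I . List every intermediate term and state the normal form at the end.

Answer: normal form = SKI  (in 5 steps)

Derivation:
  start: KIII(IK(SK)(SI(KI)))I
  →1  II(IK(SK)(SI(KI)))I
  →2  I(IK(SK)(SI(KI)))I
  →3  IK(SK)(SI(KI))I
  →4  K(SK)(SI(KI))I
  →5  SKI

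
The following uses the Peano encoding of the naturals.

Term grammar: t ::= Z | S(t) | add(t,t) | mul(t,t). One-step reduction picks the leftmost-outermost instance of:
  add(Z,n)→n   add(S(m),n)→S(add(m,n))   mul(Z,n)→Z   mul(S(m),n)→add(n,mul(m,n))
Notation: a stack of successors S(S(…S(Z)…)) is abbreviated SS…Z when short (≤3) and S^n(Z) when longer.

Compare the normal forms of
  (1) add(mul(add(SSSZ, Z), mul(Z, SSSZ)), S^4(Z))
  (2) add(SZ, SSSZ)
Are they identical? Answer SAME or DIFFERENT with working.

Answer: SAME — A ⇓ S^4(Z), B ⇓ S^4(Z)

Working:
Term A:
  start: add(mul(add(SSSZ, Z), mul(Z, SSSZ)), S^4(Z))
  step 1: add(mul(S(add(SSZ, Z)), mul(Z, SSSZ)), S^4(Z))
  step 2: add(add(mul(Z, SSSZ), mul(add(SSZ, Z), mul(Z, SSSZ))), S^4(Z))
  step 3: add(add(Z, mul(add(SSZ, Z), mul(Z, SSSZ))), S^4(Z))
  step 4: add(mul(add(SSZ, Z), mul(Z, SSSZ)), S^4(Z))
  step 5: add(mul(S(add(SZ, Z)), mul(Z, SSSZ)), S^4(Z))
  step 6: add(add(mul(Z, SSSZ), mul(add(SZ, Z), mul(Z, SSSZ))), S^4(Z))
  step 7: add(add(Z, mul(add(SZ, Z), mul(Z, SSSZ))), S^4(Z))
  step 8: add(mul(add(SZ, Z), mul(Z, SSSZ)), S^4(Z))
  step 9: add(mul(S(add(Z, Z)), mul(Z, SSSZ)), S^4(Z))
  step 10: add(add(mul(Z, SSSZ), mul(add(Z, Z), mul(Z, SSSZ))), S^4(Z))
  step 11: add(add(Z, mul(add(Z, Z), mul(Z, SSSZ))), S^4(Z))
  step 12: add(mul(add(Z, Z), mul(Z, SSSZ)), S^4(Z))
  step 13: add(mul(Z, mul(Z, SSSZ)), S^4(Z))
  step 14: add(Z, S^4(Z))
  step 15: S^4(Z)

Term B:
  start: add(SZ, SSSZ)
  step 1: S(add(Z, SSSZ))
  step 2: S^4(Z)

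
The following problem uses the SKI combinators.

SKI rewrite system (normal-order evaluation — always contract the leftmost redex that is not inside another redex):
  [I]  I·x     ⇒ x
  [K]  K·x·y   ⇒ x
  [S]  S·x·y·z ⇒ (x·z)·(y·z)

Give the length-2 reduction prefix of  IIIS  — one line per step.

  start: IIIS
  [1] IIS
  [2] IS

Answer: after 2 steps: IS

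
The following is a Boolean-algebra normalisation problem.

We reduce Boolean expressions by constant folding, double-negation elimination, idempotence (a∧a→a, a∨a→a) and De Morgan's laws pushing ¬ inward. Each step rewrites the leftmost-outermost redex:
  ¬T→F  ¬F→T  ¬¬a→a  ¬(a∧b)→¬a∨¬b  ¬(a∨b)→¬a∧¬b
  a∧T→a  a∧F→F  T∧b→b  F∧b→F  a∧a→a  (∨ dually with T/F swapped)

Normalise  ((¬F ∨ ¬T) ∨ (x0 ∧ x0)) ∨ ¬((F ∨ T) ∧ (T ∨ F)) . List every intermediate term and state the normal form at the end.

  start: ((¬F ∨ ¬T) ∨ (x0 ∧ x0)) ∨ ¬((F ∨ T) ∧ (T ∨ F))
  step 1: ((T ∨ ¬T) ∨ (x0 ∧ x0)) ∨ ¬((F ∨ T) ∧ (T ∨ F))
  step 2: (T ∨ (x0 ∧ x0)) ∨ ¬((F ∨ T) ∧ (T ∨ F))
  step 3: T ∨ ¬((F ∨ T) ∧ (T ∨ F))
  step 4: T

Answer: normal form = T  (in 4 steps)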